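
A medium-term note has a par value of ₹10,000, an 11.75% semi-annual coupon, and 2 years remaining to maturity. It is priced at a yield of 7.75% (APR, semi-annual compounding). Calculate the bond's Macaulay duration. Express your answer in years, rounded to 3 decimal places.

Periodic yield y = 0.03875. Discount each cash flow and weight by its period:
  t   CF        PV=CF/(1+0.03875)^t    t·PV
  1       587.50       565.5836       565.5836
  2       587.50       544.4848     1,088.9697
  3       587.50       524.1731     1,572.5194
  4    10,587.50     9,093.8812    36,375.5248
  Σ                 10,728.1228    39,602.5975
Price P = Σ PV = 10,728.1228.
Macaulay duration = Σ(t·PV) / P = 39,602.5975 / 10,728.1228 = 3.69148 half-year periods.
In years: 3.69148 / 2 = 1.84574 years.

1.846 years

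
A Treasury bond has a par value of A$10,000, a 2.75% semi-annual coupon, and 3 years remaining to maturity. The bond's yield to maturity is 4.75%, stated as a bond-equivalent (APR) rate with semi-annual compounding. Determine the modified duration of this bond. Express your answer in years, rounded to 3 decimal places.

Periodic yield y = 0.02375. First find Macaulay duration:
  t   CF        PV=CF/(1+0.02375)^t    t·PV
  1       137.50       134.3101       134.3101
  2       137.50       131.1943       262.3885
  3       137.50       128.1507       384.4521
  4       137.50       125.1777       500.7109
  5       137.50       122.2737       611.3686
  6    10,137.50     8,805.7708    52,834.6250
  Σ                  9,446.8774    54,727.8552
P = 9,446.8774; Macaulay duration = 54,727.8552 / 9,446.8774 = 5.79322 half-year periods = 2.89661 years.
Modified duration = D_Mac / (1 + y) = 2.89661 / 1.02375 = 2.82941 years.

2.829 years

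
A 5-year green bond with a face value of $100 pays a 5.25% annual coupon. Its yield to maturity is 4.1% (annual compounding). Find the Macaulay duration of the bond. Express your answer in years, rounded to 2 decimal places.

4.54 years

Periodic yield y = 0.041. Discount each cash flow and weight by its year:
  t   CF        PV=CF/(1+0.041)^t    t·PV
  1         5.25         5.0432         5.0432
  2         5.25         4.8446         9.6892
  3         5.25         4.6538        13.9614
  4         5.25         4.4705        17.8820
  5       105.25        86.0931       430.4656
  Σ                    105.1052       477.0414
Price P = Σ PV = 105.1052.
Macaulay duration = Σ(t·PV) / P = 477.0414 / 105.1052 = 4.53870 years.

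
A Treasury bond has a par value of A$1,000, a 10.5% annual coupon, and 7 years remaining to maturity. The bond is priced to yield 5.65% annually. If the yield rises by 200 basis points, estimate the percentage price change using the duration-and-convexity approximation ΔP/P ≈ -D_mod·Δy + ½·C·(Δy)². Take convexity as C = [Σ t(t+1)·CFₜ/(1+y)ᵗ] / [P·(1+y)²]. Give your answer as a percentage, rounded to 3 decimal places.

With y = 0.0565:
  t   CF        PV=CF/(1+0.0565)^t    t·PV        t(t+1)·PV
  1       105.00        99.3848        99.3848         198.7695
  2       105.00        94.0698       188.1396         564.4189
  3       105.00        89.0391       267.1173       1,068.4693
  4       105.00        84.2774       337.1097       1,685.5486
  5       105.00        79.7704       398.8520       2,393.1121
  6       105.00        75.5044       453.0264       3,171.1850
  7     1,105.00       752.1003     5,264.7022      42,117.6174
  Σ                  1,274.1462     7,008.3321      51,199.1209
P = 1,274.1462; D_Mac = 5.50041 yrs; D_mod = 5.20626 yrs; C = 36.00014.
Duration effect: -5.20626 × (+0.02) = -0.104125
Convexity effect: 0.5 × 36.00014 × (0.02)² = +0.0072000
ΔP/P ≈ -0.104125 + 0.0072000 = -0.096925 = -9.6925%.

-9.693%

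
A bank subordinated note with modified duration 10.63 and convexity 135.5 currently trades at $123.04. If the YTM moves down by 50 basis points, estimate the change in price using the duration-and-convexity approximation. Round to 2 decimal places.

+$6.75

Duration effect: -D_mod·Δy = -10.63 × (-0.005) = +0.053150
Convexity effect: ½·C·(Δy)² = 0.5 × 135.5 × (-0.005)² = +0.00169375
ΔP/P ≈ +0.053150 + 0.00169375 = +0.05484375
ΔP ≈ 123.04 × (+0.05484375) = +6.747975.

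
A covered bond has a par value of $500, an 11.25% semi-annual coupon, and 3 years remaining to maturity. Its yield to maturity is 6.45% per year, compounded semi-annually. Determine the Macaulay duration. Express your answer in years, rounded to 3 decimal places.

Periodic yield y = 0.03225. Discount each cash flow and weight by its period:
  t   CF        PV=CF/(1+0.03225)^t    t·PV
  1       28.125        27.2463        27.2463
  2       28.125        26.3951        52.7901
  3       28.125        25.5704        76.7113
  4       28.125        24.7715        99.0862
  5       28.125        23.9976       119.9881
  6      528.125       436.5434     2,619.2601
  Σ                    564.5243     2,995.0820
Price P = Σ PV = 564.5243.
Macaulay duration = Σ(t·PV) / P = 2,995.0820 / 564.5243 = 5.30550 half-year periods.
In years: 5.30550 / 2 = 2.65275 years.

2.653 years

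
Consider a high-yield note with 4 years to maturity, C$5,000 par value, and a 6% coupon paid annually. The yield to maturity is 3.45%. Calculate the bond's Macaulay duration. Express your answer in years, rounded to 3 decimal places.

3.689 years

Periodic yield y = 0.0345. Discount each cash flow and weight by its year:
  t   CF        PV=CF/(1+0.0345)^t    t·PV
  1       300.00       289.9952       289.9952
  2       300.00       280.3240       560.6480
  3       300.00       270.9753       812.9260
  4     5,300.00     4,627.5795    18,510.3180
  Σ                  5,468.8740    20,173.8872
Price P = Σ PV = 5,468.8740.
Macaulay duration = Σ(t·PV) / P = 20,173.8872 / 5,468.8740 = 3.68886 years.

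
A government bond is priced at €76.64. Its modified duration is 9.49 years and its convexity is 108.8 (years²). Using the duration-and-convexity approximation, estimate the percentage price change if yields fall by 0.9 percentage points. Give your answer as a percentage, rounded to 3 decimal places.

+8.982%

Duration effect: -D_mod·Δy = -9.49 × (-0.009) = +0.085410
Convexity effect: ½·C·(Δy)² = 0.5 × 108.8 × (-0.009)² = +0.0044064
ΔP/P ≈ +0.085410 + 0.0044064 = +0.0898164
= +8.98164%.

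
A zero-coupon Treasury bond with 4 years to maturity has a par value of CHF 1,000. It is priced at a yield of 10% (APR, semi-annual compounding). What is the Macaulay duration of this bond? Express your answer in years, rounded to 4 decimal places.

A zero-coupon bond has a single cash flow at maturity, so its Macaulay duration equals its maturity: 4 years.
(Equivalently: 8 semi-annual periods ÷ 2 = 4 years.)

4.0000 years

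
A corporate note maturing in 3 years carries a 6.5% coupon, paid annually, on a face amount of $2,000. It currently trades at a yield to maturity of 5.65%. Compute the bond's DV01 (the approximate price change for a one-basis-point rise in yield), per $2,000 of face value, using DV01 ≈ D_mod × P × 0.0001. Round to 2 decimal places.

Periodic yield y = 0.0565.
  t   CF        PV=CF/(1+0.0565)^t    t·PV
  1       130.00       123.0478       123.0478
  2       130.00       116.4674       232.9348
  3     2,130.00     1,806.2219     5,418.6656
  Σ                  2,045.7371     5,774.6482
P = 2,045.7371; D_Mac = 2.82277 yrs; D_mod = 2.67181 yrs.
DV01 ≈ 2.67181 × 2,045.7371 × 0.0001 = 0.546583.

$0.55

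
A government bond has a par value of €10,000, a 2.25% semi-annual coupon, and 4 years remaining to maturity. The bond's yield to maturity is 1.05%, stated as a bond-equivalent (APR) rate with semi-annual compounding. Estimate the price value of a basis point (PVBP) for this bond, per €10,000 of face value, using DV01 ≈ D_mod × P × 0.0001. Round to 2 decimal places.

Periodic yield y = 0.00525.
  t   CF        PV=CF/(1+0.00525)^t    t·PV
  1       112.50       111.9125       111.9125
  2       112.50       111.3280       222.6560
  3       112.50       110.7466       332.2397
  4       112.50       110.1682       440.6727
  5       112.50       109.5928       547.9641
  6       112.50       109.0205       654.1228
  7       112.50       108.4511       759.1577
  8    10,112.50     9,697.6360    77,581.0883
  Σ                 10,468.8556    80,649.8137
P = 10,468.8556; D_Mac = 7.70379 half-year periods = 3.85189 yrs; D_mod = 3.83178 yrs.
DV01 ≈ 3.83178 × 10,468.8556 × 0.0001 = 4.011431.

€4.01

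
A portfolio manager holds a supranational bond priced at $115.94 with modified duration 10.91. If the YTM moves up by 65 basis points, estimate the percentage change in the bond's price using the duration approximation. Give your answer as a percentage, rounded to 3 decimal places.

Duration approximation: ΔP/P ≈ -D_mod · Δy = -10.91 × (+0.0065) = -0.070915.
As a percentage: -7.0915%.

-7.092%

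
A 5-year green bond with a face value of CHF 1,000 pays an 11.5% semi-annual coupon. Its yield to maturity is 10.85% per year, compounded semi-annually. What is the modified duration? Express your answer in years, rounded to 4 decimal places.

Periodic yield y = 0.05425. First find Macaulay duration:
  t   CF        PV=CF/(1+0.05425)^t    t·PV
  1        57.50        54.5411        54.5411
  2        57.50        51.7345       103.4691
  3        57.50        49.0724       147.2171
  4        57.50        46.5472       186.1887
  5        57.50        44.1519       220.7597
  6        57.50        41.8800       251.2797
  7        57.50        39.7249       278.0741
  8        57.50        37.6807       301.4456
  9        57.50        35.7417       321.6754
  10    1,057.50       623.5112     6,235.1123
  Σ                  1,024.5857     8,099.7629
P = 1,024.5857; Macaulay duration = 8,099.7629 / 1,024.5857 = 7.90540 half-year periods = 3.95270 years.
Modified duration = D_Mac / (1 + y) = 3.95270 / 1.05425 = 3.74930 years.

3.7493 years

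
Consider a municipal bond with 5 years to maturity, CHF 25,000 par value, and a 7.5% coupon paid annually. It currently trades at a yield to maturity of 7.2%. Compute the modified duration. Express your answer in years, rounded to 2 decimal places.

Periodic yield y = 0.072. First find Macaulay duration:
  t   CF        PV=CF/(1+0.072)^t    t·PV
  1     1,875.00     1,749.0672     1,749.0672
  2     1,875.00     1,631.5925     3,263.1850
  3     1,875.00     1,522.0079     4,566.0238
  4     1,875.00     1,419.7835     5,679.1341
  5    26,875.00    18,983.4239    94,917.1196
  Σ                 25,305.8750   110,174.5297
P = 25,305.8750; Macaulay duration = 110,174.5297 / 25,305.8750 = 4.35371 years.
Modified duration = D_Mac / (1 + y) = 4.35371 / 1.072 = 4.06130 years.

4.06 years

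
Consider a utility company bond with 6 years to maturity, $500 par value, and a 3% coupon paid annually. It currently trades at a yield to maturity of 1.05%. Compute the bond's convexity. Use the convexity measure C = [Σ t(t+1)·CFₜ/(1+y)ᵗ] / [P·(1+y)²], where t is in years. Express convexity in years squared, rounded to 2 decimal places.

37.53

With y = 0.0105:
  t   CF        PV=CF/(1+0.0105)^t    t·PV        t(t+1)·PV
  1        15.00        14.8441        14.8441          29.6883
  2        15.00        14.6899        29.3798          88.1394
  3        15.00        14.5373        43.6118         174.4470
  4        15.00        14.3862        57.5448         287.7239
  5        15.00        14.2367        71.1836         427.1013
  6       515.00       483.7147     2,902.2884      20,316.0191
  Σ                    556.4089     3,118.8525      21,323.1190
P = 556.4089.
Convexity = Σ t(t+1)·PV / [P·(1+y)²] = 21,323.1190 / (556.4089 × 1.021110) = 37.53047.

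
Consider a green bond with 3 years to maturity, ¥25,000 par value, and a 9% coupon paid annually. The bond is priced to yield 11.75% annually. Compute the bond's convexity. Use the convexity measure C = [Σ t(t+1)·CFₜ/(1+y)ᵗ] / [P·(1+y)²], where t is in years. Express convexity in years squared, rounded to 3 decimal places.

With y = 0.1175:
  t   CF        PV=CF/(1+0.1175)^t    t·PV        t(t+1)·PV
  1     2,250.00     2,013.4228     2,013.4228       4,026.8456
  2     2,250.00     1,801.7206     3,603.4413      10,810.3239
  3    27,250.00    19,526.4778    58,579.4333     234,317.7332
  Σ                 23,341.6212    64,196.2974     249,154.9027
P = 23,341.6212.
Convexity = Σ t(t+1)·PV / [P·(1+y)²] = 249,154.9027 / (23,341.6212 × 1.248806) = 8.54758.

8.548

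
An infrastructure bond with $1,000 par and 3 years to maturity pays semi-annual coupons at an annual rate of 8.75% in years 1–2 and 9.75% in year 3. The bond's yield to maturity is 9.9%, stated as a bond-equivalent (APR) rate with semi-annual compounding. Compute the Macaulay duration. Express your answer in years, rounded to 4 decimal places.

Periodic yield y = 0.0495. Discount each cash flow and weight by its period:
  t   CF        PV=CF/(1+0.0495)^t    t·PV
  1        43.75        41.6865        41.6865
  2        43.75        39.7204        79.4407
  3        43.75        37.8469       113.5408
  4        43.75        36.0619       144.2475
  5        48.75        38.2880       191.4399
  6     1,048.75       784.8331     4,708.9987
  Σ                    978.4368     5,279.3541
Price P = Σ PV = 978.4368.
Macaulay duration = Σ(t·PV) / P = 5,279.3541 / 978.4368 = 5.39570 half-year periods.
In years: 5.39570 / 2 = 2.69785 years.

2.6979 years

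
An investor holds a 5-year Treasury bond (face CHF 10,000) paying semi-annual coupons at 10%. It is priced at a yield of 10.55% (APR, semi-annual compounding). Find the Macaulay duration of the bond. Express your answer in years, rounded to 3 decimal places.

Periodic yield y = 0.05275. Discount each cash flow and weight by its period:
  t   CF        PV=CF/(1+0.05275)^t    t·PV
  1       500.00       474.9466       474.9466
  2       500.00       451.1485       902.2970
  3       500.00       428.5429     1,285.6286
  4       500.00       407.0699     1,628.2797
  5       500.00       386.6729     1,933.3646
  6       500.00       367.2979     2,203.7877
  7       500.00       348.8938     2,442.2566
  8       500.00       331.4118     2,651.2946
  9       500.00       314.8058     2,833.2524
  10   10,500.00     6,279.6697    62,796.6966
  Σ                  9,790.4598    79,151.8042
Price P = Σ PV = 9,790.4598.
Macaulay duration = Σ(t·PV) / P = 79,151.8042 / 9,790.4598 = 8.08458 half-year periods.
In years: 8.08458 / 2 = 4.04229 years.

4.042 years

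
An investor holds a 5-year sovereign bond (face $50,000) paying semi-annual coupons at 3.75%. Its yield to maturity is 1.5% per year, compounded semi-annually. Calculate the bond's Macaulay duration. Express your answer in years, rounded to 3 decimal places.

4.629 years

Periodic yield y = 0.0075. Discount each cash flow and weight by its period:
  t   CF        PV=CF/(1+0.0075)^t    t·PV
  1       937.50       930.5211       930.5211
  2       937.50       923.5941     1,847.1883
  3       937.50       916.7187     2,750.1562
  4       937.50       909.8945     3,639.5781
  5       937.50       903.1211     4,515.6056
  6       937.50       896.3981     5,378.3888
  7       937.50       889.7252     6,228.0764
  8       937.50       883.1019     7,064.8155
  9       937.50       876.5280     7,888.7518
  10   50,937.50    47,270.1606   472,701.6061
  Σ                 55,399.7635   512,944.6881
Price P = Σ PV = 55,399.7635.
Macaulay duration = Σ(t·PV) / P = 512,944.6881 / 55,399.7635 = 9.25897 half-year periods.
In years: 9.25897 / 2 = 4.62948 years.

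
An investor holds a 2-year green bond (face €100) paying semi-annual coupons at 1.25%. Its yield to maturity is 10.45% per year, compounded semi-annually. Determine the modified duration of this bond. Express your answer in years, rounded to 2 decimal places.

Periodic yield y = 0.05225. First find Macaulay duration:
  t   CF        PV=CF/(1+0.05225)^t    t·PV
  1        0.625         0.5940         0.5940
  2        0.625         0.5645         1.1289
  3        0.625         0.5364         1.6093
  4      100.625        82.0786       328.3146
  Σ                     83.7735       331.6468
P = 83.7735; Macaulay duration = 331.6468 / 83.7735 = 3.95885 half-year periods = 1.97942 years.
Modified duration = D_Mac / (1 + y) = 1.97942 / 1.05225 = 1.88114 years.

1.88 years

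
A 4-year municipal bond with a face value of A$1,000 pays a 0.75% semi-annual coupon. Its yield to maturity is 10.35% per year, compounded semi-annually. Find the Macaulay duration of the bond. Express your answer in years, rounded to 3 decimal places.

Periodic yield y = 0.05175. Discount each cash flow and weight by its period:
  t   CF        PV=CF/(1+0.05175)^t    t·PV
  1         3.75         3.5655         3.5655
  2         3.75         3.3901         6.7801
  3         3.75         3.2232         9.6697
  4         3.75         3.0647        12.2586
  5         3.75         2.9139        14.5693
  6         3.75         2.7705        16.6229
  7         3.75         2.6342        18.4392
  8     1,003.75       670.3867     5,363.0936
  Σ                    691.9487     5,444.9990
Price P = Σ PV = 691.9487.
Macaulay duration = Σ(t·PV) / P = 5,444.9990 / 691.9487 = 7.86908 half-year periods.
In years: 7.86908 / 2 = 3.93454 years.

3.935 years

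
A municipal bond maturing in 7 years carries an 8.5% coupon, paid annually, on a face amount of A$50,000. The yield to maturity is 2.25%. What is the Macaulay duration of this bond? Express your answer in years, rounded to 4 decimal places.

Periodic yield y = 0.0225. Discount each cash flow and weight by its year:
  t   CF        PV=CF/(1+0.0225)^t    t·PV
  1     4,250.00     4,156.4792     4,156.4792
  2     4,250.00     4,065.0163     8,130.0327
  3     4,250.00     3,975.5661    11,926.6983
  4     4,250.00     3,888.0842    15,552.3369
  5     4,250.00     3,802.5274    19,012.6368
  6     4,250.00     3,718.8532    22,313.1189
  7    54,250.00    46,425.4932   324,978.4521
  Σ                 70,032.0196   406,069.7549
Price P = Σ PV = 70,032.0196.
Macaulay duration = Σ(t·PV) / P = 406,069.7549 / 70,032.0196 = 5.79834 years.

5.7983 years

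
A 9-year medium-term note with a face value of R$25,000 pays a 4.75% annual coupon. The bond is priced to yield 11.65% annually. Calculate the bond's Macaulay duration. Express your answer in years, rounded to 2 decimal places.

7.07 years

Periodic yield y = 0.1165. Discount each cash flow and weight by its year:
  t   CF        PV=CF/(1+0.1165)^t    t·PV
  1     1,187.50     1,063.5916     1,063.5916
  2     1,187.50       952.6123     1,905.2245
  3     1,187.50       853.2129     2,559.6388
  4     1,187.50       764.1854     3,056.7414
  5     1,187.50       684.4472     3,422.2362
  6     1,187.50       613.0293     3,678.1760
  7     1,187.50       549.0634     3,843.4441
  8     1,187.50       491.7720     3,934.1760
  9    26,187.50     9,713.2707    87,419.4366
  Σ                 15,685.1849   110,882.6652
Price P = Σ PV = 15,685.1849.
Macaulay duration = Σ(t·PV) / P = 110,882.6652 / 15,685.1849 = 7.06926 years.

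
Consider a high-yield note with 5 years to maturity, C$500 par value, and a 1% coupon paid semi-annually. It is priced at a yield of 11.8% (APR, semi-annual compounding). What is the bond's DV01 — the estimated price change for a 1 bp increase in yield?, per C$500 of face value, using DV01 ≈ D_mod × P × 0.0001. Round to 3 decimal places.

C$0.137

Periodic yield y = 0.059.
  t   CF        PV=CF/(1+0.059)^t    t·PV
  1         2.50         2.3607         2.3607
  2         2.50         2.2292         4.4584
  3         2.50         2.1050         6.3150
  4         2.50         1.9877         7.9509
  5         2.50         1.8770         9.3849
  6         2.50         1.7724        10.6345
  7         2.50         1.6737        11.7156
  8         2.50         1.5804        12.6434
  9         2.50         1.4924        13.4313
  10      502.50       283.2543     2,832.5427
  Σ                    300.3328     2,911.4374
P = 300.3328; D_Mac = 9.69404 half-year periods = 4.84702 yrs; D_mod = 4.57698 yrs.
DV01 ≈ 4.57698 × 300.3328 × 0.0001 = 0.137462.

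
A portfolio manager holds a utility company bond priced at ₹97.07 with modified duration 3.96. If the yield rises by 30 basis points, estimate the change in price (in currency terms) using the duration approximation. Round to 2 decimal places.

-₹1.15

Duration approximation: ΔP/P ≈ -D_mod · Δy = -3.96 × (+0.003) = -0.011880.
ΔP ≈ 97.07 × (-0.011880) = -1.1531916.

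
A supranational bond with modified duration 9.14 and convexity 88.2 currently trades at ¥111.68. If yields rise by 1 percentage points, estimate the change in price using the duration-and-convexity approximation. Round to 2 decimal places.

Duration effect: -D_mod·Δy = -9.14 × (+0.01) = -0.091400
Convexity effect: ½·C·(Δy)² = 0.5 × 88.2 × (0.01)² = +0.0044100
ΔP/P ≈ -0.091400 + 0.0044100 = -0.086990
ΔP ≈ 111.68 × (-0.086990) = -9.7150432.

-¥9.72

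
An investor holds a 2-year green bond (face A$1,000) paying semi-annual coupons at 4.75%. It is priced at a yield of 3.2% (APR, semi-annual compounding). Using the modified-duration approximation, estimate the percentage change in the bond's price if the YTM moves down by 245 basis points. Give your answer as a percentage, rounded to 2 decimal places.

Periodic yield y = 0.016. Modified duration first:
  t   CF        PV=CF/(1+0.016)^t    t·PV
  1        23.75        23.3760        23.3760
  2        23.75        23.0079        46.0157
  3        23.75        22.6455        67.9366
  4     1,023.75       960.7692     3,843.0769
  Σ                  1,029.7986     3,980.4052
P = 1,029.7986; D_Mac = 3.86523 half-year periods = 1.93261 yrs; D_mod = 1.93261/(1+0.016) = 1.90218 yrs.
ΔP/P ≈ -D_mod · Δy = -1.90218 × (-0.0245) = +0.046603 = +4.6603%.

+4.66%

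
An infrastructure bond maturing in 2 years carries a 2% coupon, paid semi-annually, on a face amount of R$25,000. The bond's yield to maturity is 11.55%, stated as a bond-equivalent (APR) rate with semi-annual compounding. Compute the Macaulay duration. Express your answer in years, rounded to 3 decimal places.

1.967 years

Periodic yield y = 0.05775. Discount each cash flow and weight by its period:
  t   CF        PV=CF/(1+0.05775)^t    t·PV
  1       250.00       236.3507       236.3507
  2       250.00       223.4467       446.8934
  3       250.00       211.2472       633.7415
  4    25,250.00    20,171.0844    80,684.3376
  Σ                 20,842.1290    82,001.3232
Price P = Σ PV = 20,842.1290.
Macaulay duration = Σ(t·PV) / P = 82,001.3232 / 20,842.1290 = 3.93440 half-year periods.
In years: 3.93440 / 2 = 1.96720 years.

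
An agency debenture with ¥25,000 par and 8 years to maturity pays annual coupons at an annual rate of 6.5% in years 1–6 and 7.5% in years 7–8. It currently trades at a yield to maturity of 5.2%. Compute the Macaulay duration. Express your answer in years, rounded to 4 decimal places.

6.5632 years

Periodic yield y = 0.052. Discount each cash flow and weight by its year:
  t   CF        PV=CF/(1+0.052)^t    t·PV
  1     1,625.00     1,544.6768     1,544.6768
  2     1,625.00     1,468.3240     2,936.6479
  3     1,625.00     1,395.7452     4,187.2356
  4     1,625.00     1,326.7540     5,307.0160
  5     1,625.00     1,261.1730     6,305.8650
  6     1,625.00     1,198.8337     7,193.0019
  7     1,875.00     1,314.8951     9,204.2654
  8    26,875.00    17,915.2369   143,321.8949
  Σ                 27,425.6386   180,000.6036
Price P = Σ PV = 27,425.6386.
Macaulay duration = Σ(t·PV) / P = 180,000.6036 / 27,425.6386 = 6.56322 years.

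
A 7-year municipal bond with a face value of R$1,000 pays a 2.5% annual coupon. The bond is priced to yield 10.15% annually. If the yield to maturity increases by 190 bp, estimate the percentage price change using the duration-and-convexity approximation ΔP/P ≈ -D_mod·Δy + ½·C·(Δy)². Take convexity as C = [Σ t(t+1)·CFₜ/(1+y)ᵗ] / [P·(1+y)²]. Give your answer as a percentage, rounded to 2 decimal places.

-10.22%

With y = 0.1015:
  t   CF        PV=CF/(1+0.1015)^t    t·PV        t(t+1)·PV
  1        25.00        22.6963        22.6963          45.3926
  2        25.00        20.6049        41.2098         123.6295
  3        25.00        18.7062        56.1187         224.4749
  4        25.00        16.9825        67.9301         339.6503
  5        25.00        15.4176        77.0881         462.5288
  6        25.00        13.9969        83.9816         587.8713
  7     1,025.00       520.9936     3,646.9549      29,175.6394
  Σ                    629.3981     3,995.9796      30,959.1868
P = 629.3981; D_Mac = 6.34889 yrs; D_mod = 5.76386 yrs; C = 40.54106.
Duration effect: -5.76386 × (+0.019) = -0.109513
Convexity effect: 0.5 × 40.54106 × (0.019)² = +0.0073177
ΔP/P ≈ -0.109513 + 0.0073177 = -0.102196 = -10.2196%.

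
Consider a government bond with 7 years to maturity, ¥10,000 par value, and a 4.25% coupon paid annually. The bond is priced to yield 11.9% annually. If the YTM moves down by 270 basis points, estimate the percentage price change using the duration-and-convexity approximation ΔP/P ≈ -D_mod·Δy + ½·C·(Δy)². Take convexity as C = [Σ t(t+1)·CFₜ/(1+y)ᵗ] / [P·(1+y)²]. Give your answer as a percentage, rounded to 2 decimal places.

+15.72%

With y = 0.119:
  t   CF        PV=CF/(1+0.119)^t    t·PV        t(t+1)·PV
  1       425.00       379.8034       379.8034         759.6068
  2       425.00       339.4132       678.8264       2,036.4793
  3       425.00       303.3183       909.9550       3,639.8201
  4       425.00       271.0620     1,084.2479       5,421.2393
  5       425.00       242.2359     1,211.1795       7,267.0768
  6       425.00       216.4753     1,298.8520       9,091.9639
  7    10,425.00     4,745.3195    33,217.2365     265,737.8916
  Σ                  6,497.6276    38,780.1006     293,954.0778
P = 6,497.6276; D_Mac = 5.96835 yrs; D_mod = 5.33364 yrs; C = 36.12971.
Duration effect: -5.33364 × (-0.027) = +0.144008
Convexity effect: 0.5 × 36.12971 × (-0.027)² = +0.0131693
ΔP/P ≈ +0.144008 + 0.0131693 = +0.157178 = +15.7178%.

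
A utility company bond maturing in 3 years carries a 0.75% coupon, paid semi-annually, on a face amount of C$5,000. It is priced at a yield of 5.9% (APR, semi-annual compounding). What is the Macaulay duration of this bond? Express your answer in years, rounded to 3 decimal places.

2.969 years

Periodic yield y = 0.0295. Discount each cash flow and weight by its period:
  t   CF        PV=CF/(1+0.0295)^t    t·PV
  1        18.75        18.2127        18.2127
  2        18.75        17.6908        35.3817
  3        18.75        17.1839        51.5518
  4        18.75        16.6915        66.7661
  5        18.75        16.2132        81.0661
  6     5,018.75     4,215.3870    25,292.3223
  Σ                  4,301.3793    25,545.3007
Price P = Σ PV = 4,301.3793.
Macaulay duration = Σ(t·PV) / P = 25,545.3007 / 4,301.3793 = 5.93886 half-year periods.
In years: 5.93886 / 2 = 2.96943 years.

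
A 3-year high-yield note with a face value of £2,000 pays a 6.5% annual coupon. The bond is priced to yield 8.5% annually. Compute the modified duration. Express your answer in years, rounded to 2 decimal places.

2.59 years

Periodic yield y = 0.085. First find Macaulay duration:
  t   CF        PV=CF/(1+0.085)^t    t·PV
  1       130.00       119.8157       119.8157
  2       130.00       110.4292       220.8584
  3     2,130.00     1,667.5942     5,002.7827
  Σ                  1,897.8391     5,343.4568
P = 1,897.8391; Macaulay duration = 5,343.4568 / 1,897.8391 = 2.81555 years.
Modified duration = D_Mac / (1 + y) = 2.81555 / 1.085 = 2.59497 years.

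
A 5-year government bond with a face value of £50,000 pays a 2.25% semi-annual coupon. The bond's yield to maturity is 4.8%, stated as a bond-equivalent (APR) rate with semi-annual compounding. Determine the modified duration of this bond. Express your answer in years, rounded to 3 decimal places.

4.627 years

Periodic yield y = 0.024. First find Macaulay duration:
  t   CF        PV=CF/(1+0.024)^t    t·PV
  1       562.50       549.3164       549.3164
  2       562.50       536.4418     1,072.8836
  3       562.50       523.8689     1,571.6068
  4       562.50       511.5908     2,046.3631
  5       562.50       499.6004     2,498.0018
  6       562.50       487.8910     2,927.3459
  7       562.50       476.4560     3,335.1922
  8       562.50       465.2891     3,722.3128
  9       562.50       454.3839     4,089.4549
  10   50,562.50    39,886.7795   398,867.7952
  Σ                 44,391.6178   420,680.2727
P = 44,391.6178; Macaulay duration = 420,680.2727 / 44,391.6178 = 9.47657 half-year periods = 4.73828 years.
Modified duration = D_Mac / (1 + y) = 4.73828 / 1.024 = 4.62723 years.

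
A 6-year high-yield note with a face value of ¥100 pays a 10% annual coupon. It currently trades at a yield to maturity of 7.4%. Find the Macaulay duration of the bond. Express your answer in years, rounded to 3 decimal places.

Periodic yield y = 0.074. Discount each cash flow and weight by its year:
  t   CF        PV=CF/(1+0.074)^t    t·PV
  1        10.00         9.3110         9.3110
  2        10.00         8.6694        17.3389
  3        10.00         8.0721        24.2163
  4        10.00         7.5159        30.0637
  5        10.00         6.9981        34.9904
  6       110.00        71.6749       430.0493
  Σ                    112.2414       545.9696
Price P = Σ PV = 112.2414.
Macaulay duration = Σ(t·PV) / P = 545.9696 / 112.2414 = 4.86424 years.

4.864 years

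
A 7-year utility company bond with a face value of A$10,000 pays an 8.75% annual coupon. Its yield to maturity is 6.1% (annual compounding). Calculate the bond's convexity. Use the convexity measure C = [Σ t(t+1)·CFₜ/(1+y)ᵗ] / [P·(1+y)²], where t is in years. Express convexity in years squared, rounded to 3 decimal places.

With y = 0.061:
  t   CF        PV=CF/(1+0.061)^t    t·PV        t(t+1)·PV
  1       875.00       824.6937       824.6937       1,649.3874
  2       875.00       777.2796     1,554.5593       4,663.6778
  3       875.00       732.5915     2,197.7746       8,791.0985
  4       875.00       690.4727     2,761.8908      13,809.4542
  5       875.00       650.7754     3,253.8770      19,523.2623
  6       875.00       613.3604     3,680.1625      25,761.1378
  7    10,875.00     7,184.9141    50,294.3985     402,355.1878
  Σ                 11,474.0875    64,567.3565     476,553.2057
P = 11,474.0875.
Convexity = Σ t(t+1)·PV / [P·(1+y)²] = 476,553.2057 / (11,474.0875 × 1.125721) = 36.89457.

36.895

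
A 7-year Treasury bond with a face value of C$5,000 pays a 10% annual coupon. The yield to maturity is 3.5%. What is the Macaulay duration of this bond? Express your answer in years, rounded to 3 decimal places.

Periodic yield y = 0.035. Discount each cash flow and weight by its year:
  t   CF        PV=CF/(1+0.035)^t    t·PV
  1       500.00       483.0918       483.0918
  2       500.00       466.7554       933.5107
  3       500.00       450.9714     1,352.9141
  4       500.00       435.7211     1,742.8845
  5       500.00       420.9866     2,104.9329
  6       500.00       406.7503     2,440.5019
  7     5,500.00     4,322.9503    30,260.6520
  Σ                  6,987.2268    39,318.4878
Price P = Σ PV = 6,987.2268.
Macaulay duration = Σ(t·PV) / P = 39,318.4878 / 6,987.2268 = 5.62720 years.

5.627 years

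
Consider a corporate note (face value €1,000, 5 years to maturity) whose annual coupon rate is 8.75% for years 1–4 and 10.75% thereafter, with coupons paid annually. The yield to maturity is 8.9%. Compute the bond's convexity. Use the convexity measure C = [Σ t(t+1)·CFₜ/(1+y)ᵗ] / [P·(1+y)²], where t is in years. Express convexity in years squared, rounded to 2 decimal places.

20.39

With y = 0.089:
  t   CF        PV=CF/(1+0.089)^t    t·PV        t(t+1)·PV
  1        87.50        80.3489        80.3489         160.6979
  2        87.50        73.7823       147.5646         442.6939
  3        87.50        67.7524       203.2571         813.0283
  4        87.50        62.2152       248.8608       1,244.3041
  5     1,107.50       723.1099     3,615.5497      21,693.2984
  Σ                  1,007.2088     4,295.5812      24,354.0226
P = 1,007.2088.
Convexity = Σ t(t+1)·PV / [P·(1+y)²] = 24,354.0226 / (1,007.2088 × 1.185921) = 20.38898.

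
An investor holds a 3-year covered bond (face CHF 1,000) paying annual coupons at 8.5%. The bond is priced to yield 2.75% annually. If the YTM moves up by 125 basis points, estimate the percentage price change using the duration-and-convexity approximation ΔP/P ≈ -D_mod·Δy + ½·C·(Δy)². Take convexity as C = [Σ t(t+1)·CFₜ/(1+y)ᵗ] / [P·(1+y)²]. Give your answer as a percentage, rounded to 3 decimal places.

-3.312%

With y = 0.0275:
  t   CF        PV=CF/(1+0.0275)^t    t·PV        t(t+1)·PV
  1        85.00        82.7251        82.7251         165.4501
  2        85.00        80.5110       161.0220         483.0660
  3     1,085.00     1,000.1940     3,000.5820      12,002.3280
  Σ                  1,163.4301     3,244.3291      12,650.8442
P = 1,163.4301; D_Mac = 2.78859 yrs; D_mod = 2.71396 yrs; C = 10.29949.
Duration effect: -2.71396 × (+0.0125) = -0.033924
Convexity effect: 0.5 × 10.29949 × (0.0125)² = +0.0008046
ΔP/P ≈ -0.033924 + 0.0008046 = -0.033120 = -3.3120%.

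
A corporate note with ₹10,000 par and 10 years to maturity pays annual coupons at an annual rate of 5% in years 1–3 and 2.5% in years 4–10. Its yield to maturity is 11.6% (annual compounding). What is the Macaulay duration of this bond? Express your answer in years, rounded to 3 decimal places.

7.654 years

Periodic yield y = 0.116. Discount each cash flow and weight by its year:
  t   CF        PV=CF/(1+0.116)^t    t·PV
  1       500.00       448.0287       448.0287
  2       500.00       401.4594       802.9188
  3       500.00       359.7306     1,079.1919
  4       250.00       161.1696       644.6786
  5       250.00       144.4172       722.0862
  6       250.00       129.4061       776.4368
  7       250.00       115.9553       811.6872
  8       250.00       103.9026       831.2209
  9       250.00        93.1027       837.9243
  10   10,250.00     3,420.4395    34,204.3955
  Σ                  5,377.6119    41,158.5687
Price P = Σ PV = 5,377.6119.
Macaulay duration = Σ(t·PV) / P = 41,158.5687 / 5,377.6119 = 7.65369 years.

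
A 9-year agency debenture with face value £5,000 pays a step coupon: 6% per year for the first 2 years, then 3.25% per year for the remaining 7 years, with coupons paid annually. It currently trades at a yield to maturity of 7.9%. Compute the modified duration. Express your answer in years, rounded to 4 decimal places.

Periodic yield y = 0.079. First find Macaulay duration:
  t   CF        PV=CF/(1+0.079)^t    t·PV
  1       300.00       278.0352       278.0352
  2       300.00       257.6786       515.3572
  3       162.50       129.3567       388.0702
  4       162.50       119.8858       479.5430
  5       162.50       111.1082       555.5410
  6       162.50       102.9733       617.8399
  7       162.50        95.4340       668.0382
  8       162.50        88.4467       707.5739
  9     5,162.50     2,604.1564    23,437.4075
  Σ                  3,787.0750    27,647.4062
P = 3,787.0750; Macaulay duration = 27,647.4062 / 3,787.0750 = 7.30046 years.
Modified duration = D_Mac / (1 + y) = 7.30046 / 1.079 = 6.76595 years.

6.7660 years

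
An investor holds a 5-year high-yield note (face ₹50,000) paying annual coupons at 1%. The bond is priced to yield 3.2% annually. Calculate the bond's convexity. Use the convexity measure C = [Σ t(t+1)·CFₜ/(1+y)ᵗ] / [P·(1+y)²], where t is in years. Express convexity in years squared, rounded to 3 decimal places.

27.387

With y = 0.032:
  t   CF        PV=CF/(1+0.032)^t    t·PV        t(t+1)·PV
  1       500.00       484.4961       484.4961         968.9922
  2       500.00       469.4730       938.9460       2,816.8379
  3       500.00       454.9157     1,364.7471       5,458.9882
  4       500.00       440.8098     1,763.2391       8,816.1955
  5    50,500.00    43,141.2666   215,706.3331   1,294,237.9983
  Σ                 44,990.9612   220,257.7613   1,312,299.0122
P = 44,990.9612.
Convexity = Σ t(t+1)·PV / [P·(1+y)²] = 1,312,299.0122 / (44,990.9612 × 1.065024) = 27.38723.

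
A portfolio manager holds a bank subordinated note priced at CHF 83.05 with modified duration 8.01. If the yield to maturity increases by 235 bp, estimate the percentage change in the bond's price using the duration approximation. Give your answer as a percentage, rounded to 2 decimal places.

-18.82%

Duration approximation: ΔP/P ≈ -D_mod · Δy = -8.01 × (+0.0235) = -0.188235.
As a percentage: -18.8235%.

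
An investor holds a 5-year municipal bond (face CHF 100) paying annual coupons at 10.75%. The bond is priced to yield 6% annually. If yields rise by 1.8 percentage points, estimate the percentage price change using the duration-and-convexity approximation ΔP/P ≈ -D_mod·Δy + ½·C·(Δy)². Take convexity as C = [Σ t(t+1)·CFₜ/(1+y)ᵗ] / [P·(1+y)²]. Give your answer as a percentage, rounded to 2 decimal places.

With y = 0.06:
  t   CF        PV=CF/(1+0.06)^t    t·PV        t(t+1)·PV
  1        10.75        10.1415        10.1415          20.2830
  2        10.75         9.5675        19.1349          57.4048
  3        10.75         9.0259        27.0777         108.3109
  4        10.75         8.5150        34.0600         170.3001
  5       110.75        82.7588       413.7942       2,482.7653
  Σ                    120.0087       504.2084       2,839.0641
P = 120.0087; D_Mac = 4.20143 yrs; D_mod = 3.96361 yrs; C = 21.05478.
Duration effect: -3.96361 × (+0.018) = -0.071345
Convexity effect: 0.5 × 21.05478 × (0.018)² = +0.0034109
ΔP/P ≈ -0.071345 + 0.0034109 = -0.067934 = -6.7934%.

-6.79%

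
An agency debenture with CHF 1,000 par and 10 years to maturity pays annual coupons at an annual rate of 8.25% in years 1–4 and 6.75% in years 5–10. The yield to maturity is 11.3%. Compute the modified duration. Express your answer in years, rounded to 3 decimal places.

Periodic yield y = 0.113. First find Macaulay duration:
  t   CF        PV=CF/(1+0.113)^t    t·PV
  1        82.50        74.1240        74.1240
  2        82.50        66.5984       133.1967
  3        82.50        59.8368       179.5104
  4        82.50        53.7617       215.0469
  5        67.50        39.5210       197.6050
  6        67.50        35.5085       213.0512
  7        67.50        31.9034       223.3241
  8        67.50        28.6644       229.3150
  9        67.50        25.7542       231.7874
  10    1,067.50       365.9454     3,659.4536
  Σ                    781.6178     5,356.4144
P = 781.6178; Macaulay duration = 5,356.4144 / 781.6178 = 6.85298 years.
Modified duration = D_Mac / (1 + y) = 6.85298 / 1.113 = 6.15722 years.

6.157 years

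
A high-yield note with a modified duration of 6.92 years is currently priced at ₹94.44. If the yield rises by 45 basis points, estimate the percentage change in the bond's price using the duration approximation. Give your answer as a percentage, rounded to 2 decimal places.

Duration approximation: ΔP/P ≈ -D_mod · Δy = -6.92 × (+0.0045) = -0.031140.
As a percentage: -3.1140%.

-3.11%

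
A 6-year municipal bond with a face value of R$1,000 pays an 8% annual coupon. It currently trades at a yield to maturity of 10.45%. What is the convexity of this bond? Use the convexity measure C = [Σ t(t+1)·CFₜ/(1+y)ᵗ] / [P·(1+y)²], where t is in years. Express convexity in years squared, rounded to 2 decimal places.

26.36

With y = 0.1045:
  t   CF        PV=CF/(1+0.1045)^t    t·PV        t(t+1)·PV
  1        80.00        72.4310        72.4310         144.8619
  2        80.00        65.5781       131.1561         393.4683
  3        80.00        59.3735       178.1206         712.4823
  4        80.00        53.7560       215.0241       1,075.1204
  5        80.00        48.6700       243.3500       1,460.1001
  6     1,080.00       594.8801     3,569.2805      24,984.9638
  Σ                    894.6887     4,409.3623      28,770.9969
P = 894.6887.
Convexity = Σ t(t+1)·PV / [P·(1+y)²] = 28,770.9969 / (894.6887 × 1.219920) = 26.36037.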